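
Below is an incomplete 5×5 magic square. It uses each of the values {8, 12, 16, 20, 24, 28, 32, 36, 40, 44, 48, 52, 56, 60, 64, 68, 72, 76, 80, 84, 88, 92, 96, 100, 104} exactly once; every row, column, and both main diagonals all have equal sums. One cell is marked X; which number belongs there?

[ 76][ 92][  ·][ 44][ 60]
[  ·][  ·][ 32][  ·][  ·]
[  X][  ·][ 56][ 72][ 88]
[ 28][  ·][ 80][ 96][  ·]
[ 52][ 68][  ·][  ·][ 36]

The 25 entries sum to 1400, so each line sums to 1400/5 = 280.
Row 1 must total 280; the given cells sum to 272, so (1,3) = 8.
Using column 3: 8 + 32 + 56 + 80 + ? → (5,3) = 280 − 176 = 104.
Main diagonal must total 280; the given cells sum to 264, so (2,2) = 16.
Row 5 needs 280; the known cells sum to 260, so (5,4) = 20.
Using column 4: 44 + 72 + 96 + 20 + ? → (2,4) = 280 − 232 = 48.
Anti-diagonal needs 280; the known cells sum to 216, so (4,2) = 64.
Row 4: 28 + 64 + 80 + 96 + ? = 280, so (4,5) = 12.
From column 2, 280 − (92 + 16 + 64 + 68) gives (3,2) = 40.
Using column 5: 60 + 88 + 12 + 36 + ? → (2,5) = 280 − 196 = 84.
The remaining cell in row 2 is (2,1) = 280 − 180 = 100.
From row 3, 280 − (40 + 56 + 72 + 88) gives (3,1) = 24.

24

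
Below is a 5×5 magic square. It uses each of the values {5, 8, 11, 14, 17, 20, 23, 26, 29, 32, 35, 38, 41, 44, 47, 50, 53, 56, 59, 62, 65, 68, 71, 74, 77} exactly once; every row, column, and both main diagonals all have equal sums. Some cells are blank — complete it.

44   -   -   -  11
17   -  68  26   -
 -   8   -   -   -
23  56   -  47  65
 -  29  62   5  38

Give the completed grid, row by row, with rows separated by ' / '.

The 25 entries sum to 1025, so each line sums to 1025/5 = 205.
From row 4, 205 − (23 + 56 + 47 + 65) gives (4,3) = 14.
Row 5 needs 205; the known cells sum to 134, so (5,1) = 71.
Column 1 needs 205; the known cells sum to 155, so (3,1) = 50.
Anti-diagonal needs 205; the known cells sum to 164, so (3,3) = 41.
Column 3: 68 + 41 + 14 + 62 + ? = 205, so (1,3) = 20.
Main diagonal: 44 + 41 + 47 + 38 + ? = 205, so (2,2) = 35.
Row 2 must total 205; the given cells sum to 146, so (2,5) = 59.
Column 2: 35 + 8 + 56 + 29 + ? = 205, so (1,2) = 77.
Column 5 must total 205; the given cells sum to 173, so (3,5) = 32.
Using row 1: 44 + 77 + 20 + 11 + ? → (1,4) = 205 − 152 = 53.
Row 3: 50 + 8 + 41 + 32 + ? = 205, so (3,4) = 74.

44 77 20 53 11 / 17 35 68 26 59 / 50 8 41 74 32 / 23 56 14 47 65 / 71 29 62 5 38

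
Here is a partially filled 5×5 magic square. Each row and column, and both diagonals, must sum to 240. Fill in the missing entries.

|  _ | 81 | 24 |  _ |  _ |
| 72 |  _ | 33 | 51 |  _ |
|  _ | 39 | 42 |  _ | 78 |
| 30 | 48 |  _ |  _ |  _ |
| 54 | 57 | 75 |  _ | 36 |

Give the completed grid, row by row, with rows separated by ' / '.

63 81 24 27 45 / 72 15 33 51 69 / 21 39 42 60 78 / 30 48 66 84 12 / 54 57 75 18 36

Using row 5: 54 + 57 + 75 + 36 + ? → (5,4) = 240 − 222 = 18.
The remaining cell in column 2 is (2,2) = 240 − 225 = 15.
Column 3 needs 240; the known cells sum to 174, so (4,3) = 66.
Anti-diagonal must total 240; the given cells sum to 195, so (1,5) = 45.
Row 2 needs 240; the known cells sum to 171, so (2,5) = 69.
Column 5 must total 240; the given cells sum to 228, so (4,5) = 12.
Row 4 needs 240; the known cells sum to 156, so (4,4) = 84.
The remaining cell in main diagonal is (1,1) = 240 − 177 = 63.
Row 1 must total 240; the given cells sum to 213, so (1,4) = 27.
Column 1 must total 240; the given cells sum to 219, so (3,1) = 21.
Column 4 must total 240; the given cells sum to 180, so (3,4) = 60.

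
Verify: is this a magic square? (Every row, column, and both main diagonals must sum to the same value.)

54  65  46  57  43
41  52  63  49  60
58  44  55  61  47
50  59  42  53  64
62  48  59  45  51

Row 1: 54 + 65 + 46 + 57 + 43 = 265.
Row 2: 41 + 52 + 63 + 49 + 60 = 265.
Row 3: 58 + 44 + 55 + 61 + 47 = 265.
Row 4: 50 + 59 + 42 + 53 + 64 = 268.
Row 5: 62 + 48 + 59 + 45 + 51 = 265.
Column 1: 54 + 41 + 58 + 50 + 62 = 265.
Column 2: 65 + 52 + 44 + 59 + 48 = 268.
Column 3: 46 + 63 + 55 + 42 + 59 = 265.
Column 4: 57 + 49 + 61 + 53 + 45 = 265.
Column 5: 43 + 60 + 47 + 64 + 51 = 265.
Main diagonal: 54 + 52 + 55 + 53 + 51 = 265.
Anti-diagonal: 43 + 49 + 55 + 59 + 62 = 268.

No — anti-diagonal sums to 268 but column 1 sums to 265.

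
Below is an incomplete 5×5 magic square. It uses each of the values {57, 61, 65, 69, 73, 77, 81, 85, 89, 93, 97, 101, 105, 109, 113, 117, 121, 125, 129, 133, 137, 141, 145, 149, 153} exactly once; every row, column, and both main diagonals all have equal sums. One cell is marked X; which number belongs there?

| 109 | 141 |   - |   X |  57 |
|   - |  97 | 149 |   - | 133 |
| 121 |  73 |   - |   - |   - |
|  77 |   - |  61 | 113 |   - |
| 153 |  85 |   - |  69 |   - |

125

The 25 entries sum to 2625, so each line sums to 2625/5 = 525.
Column 1 must total 525; the given cells sum to 460, so (2,1) = 65.
From column 2, 525 − (141 + 97 + 73 + 85) gives (4,2) = 129.
The remaining cell in row 2 is (2,4) = 525 − 444 = 81.
From row 4, 525 − (77 + 129 + 61 + 113) gives (4,5) = 145.
From anti-diagonal, 525 − (57 + 81 + 129 + 153) gives (3,3) = 105.
The remaining cell in main diagonal is (5,5) = 525 − 424 = 101.
From row 5, 525 − (153 + 85 + 69 + 101) gives (5,3) = 117.
Using column 3: 149 + 105 + 61 + 117 + ? → (1,3) = 525 − 432 = 93.
The remaining cell in column 5 is (3,5) = 525 − 436 = 89.
Row 1: 109 + 141 + 93 + 57 + ? = 525, so (1,4) = 125.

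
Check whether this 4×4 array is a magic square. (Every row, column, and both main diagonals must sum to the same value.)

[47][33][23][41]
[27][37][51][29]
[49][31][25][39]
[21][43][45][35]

Yes

Row 1: 47 + 33 + 23 + 41 = 144.
Row 2: 27 + 37 + 51 + 29 = 144.
Row 3: 49 + 31 + 25 + 39 = 144.
Row 4: 21 + 43 + 45 + 35 = 144.
Column 1: 47 + 27 + 49 + 21 = 144.
Column 2: 33 + 37 + 31 + 43 = 144.
Column 3: 23 + 51 + 25 + 45 = 144.
Column 4: 41 + 29 + 39 + 35 = 144.
Main diagonal: 47 + 37 + 25 + 35 = 144.
Anti-diagonal: 41 + 51 + 31 + 21 = 144.
All lines sum to 144.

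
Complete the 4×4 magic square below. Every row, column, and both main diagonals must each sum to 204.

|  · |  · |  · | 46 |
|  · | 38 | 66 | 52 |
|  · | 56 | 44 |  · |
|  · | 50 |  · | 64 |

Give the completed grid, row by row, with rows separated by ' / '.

58 60 40 46 / 48 38 66 52 / 62 56 44 42 / 36 50 54 64

Using row 2: 38 + 66 + 52 + ? → (2,1) = 204 − 156 = 48.
Column 2 needs 204; the known cells sum to 144, so (1,2) = 60.
Using column 4: 46 + 52 + 64 + ? → (3,4) = 204 − 162 = 42.
The remaining cell in main diagonal is (1,1) = 204 − 146 = 58.
Anti-diagonal needs 204; the known cells sum to 168, so (4,1) = 36.
Row 1: 58 + 60 + 46 + ? = 204, so (1,3) = 40.
Row 3: 56 + 44 + 42 + ? = 204, so (3,1) = 62.
Row 4: 36 + 50 + 64 + ? = 204, so (4,3) = 54.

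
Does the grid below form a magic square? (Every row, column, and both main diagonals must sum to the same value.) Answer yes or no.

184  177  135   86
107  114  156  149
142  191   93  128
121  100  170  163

No — column 4 sums to 526 but row 4 sums to 554.

Row 1: 184 + 177 + 135 + 86 = 582.
Row 2: 107 + 114 + 156 + 149 = 526.
Row 3: 142 + 191 + 93 + 128 = 554.
Row 4: 121 + 100 + 170 + 163 = 554.
Column 1: 184 + 107 + 142 + 121 = 554.
Column 2: 177 + 114 + 191 + 100 = 582.
Column 3: 135 + 156 + 93 + 170 = 554.
Column 4: 86 + 149 + 128 + 163 = 526.
Main diagonal: 184 + 114 + 93 + 163 = 554.
Anti-diagonal: 86 + 156 + 191 + 121 = 554.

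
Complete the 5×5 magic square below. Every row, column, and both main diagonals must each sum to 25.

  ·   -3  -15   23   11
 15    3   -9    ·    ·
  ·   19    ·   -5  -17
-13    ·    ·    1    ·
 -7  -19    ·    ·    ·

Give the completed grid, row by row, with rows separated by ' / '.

Row 1: -3 + (-15) + 23 + 11 + ? = 25, so (1,1) = 9.
Using column 1: 9 + 15 + (-13) + (-7) + ? → (3,1) = 25 − 4 = 21.
The remaining cell in column 2 is (4,2) = 25 − 0 = 25.
Row 3 needs 25; the known cells sum to 18, so (3,3) = 7.
Main diagonal: 9 + 3 + 7 + 1 + ? = 25, so (5,5) = 5.
From anti-diagonal, 25 − (11 + 7 + 25 + (-7)) gives (2,4) = -11.
The remaining cell in row 2 is (2,5) = 25 − (-2) = 27.
Using column 4: 23 + (-11) + (-5) + 1 + ? → (5,4) = 25 − 8 = 17.
Column 5 needs 25; the known cells sum to 26, so (4,5) = -1.
From row 4, 25 − (-13 + 25 + 1 + (-1)) gives (4,3) = 13.
From row 5, 25 − (-7 + (-19) + 17 + 5) gives (5,3) = 29.

9 -3 -15 23 11 / 15 3 -9 -11 27 / 21 19 7 -5 -17 / -13 25 13 1 -1 / -7 -19 29 17 5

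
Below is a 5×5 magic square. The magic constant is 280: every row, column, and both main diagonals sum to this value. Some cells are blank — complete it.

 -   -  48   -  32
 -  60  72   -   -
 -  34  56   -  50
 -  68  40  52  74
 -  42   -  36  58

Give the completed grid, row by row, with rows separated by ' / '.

54 76 48 70 32 / 38 60 72 44 66 / 62 34 56 78 50 / 46 68 40 52 74 / 80 42 64 36 58

Using row 4: 68 + 40 + 52 + 74 + ? → (4,1) = 280 − 234 = 46.
Column 2: 60 + 34 + 68 + 42 + ? = 280, so (1,2) = 76.
From column 3, 280 − (48 + 72 + 56 + 40) gives (5,3) = 64.
Column 5: 32 + 50 + 74 + 58 + ? = 280, so (2,5) = 66.
Main diagonal must total 280; the given cells sum to 226, so (1,1) = 54.
Row 1: 54 + 76 + 48 + 32 + ? = 280, so (1,4) = 70.
Row 5 must total 280; the given cells sum to 200, so (5,1) = 80.
Anti-diagonal: 32 + 56 + 68 + 80 + ? = 280, so (2,4) = 44.
Row 2 must total 280; the given cells sum to 242, so (2,1) = 38.
The remaining cell in column 1 is (3,1) = 280 − 218 = 62.
From column 4, 280 − (70 + 44 + 52 + 36) gives (3,4) = 78.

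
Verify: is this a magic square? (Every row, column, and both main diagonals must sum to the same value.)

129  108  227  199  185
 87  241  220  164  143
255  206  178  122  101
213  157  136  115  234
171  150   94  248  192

Row 1: 129 + 108 + 227 + 199 + 185 = 848.
Row 2: 87 + 241 + 220 + 164 + 143 = 855.
Row 3: 255 + 206 + 178 + 122 + 101 = 862.
Row 4: 213 + 157 + 136 + 115 + 234 = 855.
Row 5: 171 + 150 + 94 + 248 + 192 = 855.
Column 1: 129 + 87 + 255 + 213 + 171 = 855.
Column 2: 108 + 241 + 206 + 157 + 150 = 862.
Column 3: 227 + 220 + 178 + 136 + 94 = 855.
Column 4: 199 + 164 + 122 + 115 + 248 = 848.
Column 5: 185 + 143 + 101 + 234 + 192 = 855.
Main diagonal: 129 + 241 + 178 + 115 + 192 = 855.
Anti-diagonal: 185 + 164 + 178 + 157 + 171 = 855.

No — column 1 sums to 855 but column 4 sums to 848.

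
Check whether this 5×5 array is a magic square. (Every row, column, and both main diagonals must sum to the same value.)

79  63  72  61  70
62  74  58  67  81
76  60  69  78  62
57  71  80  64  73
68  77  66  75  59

No — column 4 sums to 345 but row 2 sums to 342.

Row 1: 79 + 63 + 72 + 61 + 70 = 345.
Row 2: 62 + 74 + 58 + 67 + 81 = 342.
Row 3: 76 + 60 + 69 + 78 + 62 = 345.
Row 4: 57 + 71 + 80 + 64 + 73 = 345.
Row 5: 68 + 77 + 66 + 75 + 59 = 345.
Column 1: 79 + 62 + 76 + 57 + 68 = 342.
Column 2: 63 + 74 + 60 + 71 + 77 = 345.
Column 3: 72 + 58 + 69 + 80 + 66 = 345.
Column 4: 61 + 67 + 78 + 64 + 75 = 345.
Column 5: 70 + 81 + 62 + 73 + 59 = 345.
Main diagonal: 79 + 74 + 69 + 64 + 59 = 345.
Anti-diagonal: 70 + 67 + 69 + 71 + 68 = 345.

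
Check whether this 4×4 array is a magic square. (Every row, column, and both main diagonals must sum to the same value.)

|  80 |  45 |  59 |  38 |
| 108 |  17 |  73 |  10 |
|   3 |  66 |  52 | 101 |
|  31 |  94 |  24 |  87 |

Row 1: 80 + 45 + 59 + 38 = 222.
Row 2: 108 + 17 + 73 + 10 = 208.
Row 3: 3 + 66 + 52 + 101 = 222.
Row 4: 31 + 94 + 24 + 87 = 236.
Column 1: 80 + 108 + 3 + 31 = 222.
Column 2: 45 + 17 + 66 + 94 = 222.
Column 3: 59 + 73 + 52 + 24 = 208.
Column 4: 38 + 10 + 101 + 87 = 236.
Main diagonal: 80 + 17 + 52 + 87 = 236.
Anti-diagonal: 38 + 73 + 66 + 31 = 208.

No — column 2 sums to 222 but column 3 sums to 208.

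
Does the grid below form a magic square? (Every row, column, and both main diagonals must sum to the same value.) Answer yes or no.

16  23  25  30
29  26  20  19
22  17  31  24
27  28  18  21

Row 1: 16 + 23 + 25 + 30 = 94.
Row 2: 29 + 26 + 20 + 19 = 94.
Row 3: 22 + 17 + 31 + 24 = 94.
Row 4: 27 + 28 + 18 + 21 = 94.
Column 1: 16 + 29 + 22 + 27 = 94.
Column 2: 23 + 26 + 17 + 28 = 94.
Column 3: 25 + 20 + 31 + 18 = 94.
Column 4: 30 + 19 + 24 + 21 = 94.
Main diagonal: 16 + 26 + 31 + 21 = 94.
Anti-diagonal: 30 + 20 + 17 + 27 = 94.
All lines sum to 94.

Yes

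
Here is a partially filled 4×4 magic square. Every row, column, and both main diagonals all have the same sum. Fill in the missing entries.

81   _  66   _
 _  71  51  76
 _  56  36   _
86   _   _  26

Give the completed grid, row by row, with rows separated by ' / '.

81 46 66 21 / 16 71 51 76 / 31 56 36 91 / 86 41 61 26

Main diagonal is already complete: 81 + 71 + 36 + 26 = 214, so that is the magic constant.
The remaining cell in row 2 is (2,1) = 214 − 198 = 16.
Column 1: 81 + 16 + 86 + ? = 214, so (3,1) = 31.
Column 3 needs 214; the known cells sum to 153, so (4,3) = 61.
From anti-diagonal, 214 − (51 + 56 + 86) gives (1,4) = 21.
Row 1 must total 214; the given cells sum to 168, so (1,2) = 46.
Row 3: 31 + 56 + 36 + ? = 214, so (3,4) = 91.
Row 4: 86 + 61 + 26 + ? = 214, so (4,2) = 41.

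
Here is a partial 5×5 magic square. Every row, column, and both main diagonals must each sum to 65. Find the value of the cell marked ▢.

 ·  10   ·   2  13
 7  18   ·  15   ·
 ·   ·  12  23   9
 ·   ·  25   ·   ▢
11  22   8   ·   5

17

Row 5 must total 65; the given cells sum to 46, so (5,4) = 19.
From column 4, 65 − (2 + 15 + 23 + 19) gives (4,4) = 6.
From main diagonal, 65 − (18 + 12 + 6 + 5) gives (1,1) = 24.
The remaining cell in anti-diagonal is (4,2) = 65 − 51 = 14.
From row 1, 65 − (24 + 10 + 2 + 13) gives (1,3) = 16.
Using column 2: 10 + 18 + 14 + 22 + ? → (3,2) = 65 − 64 = 1.
Column 3: 16 + 12 + 25 + 8 + ? = 65, so (2,3) = 4.
Row 2 needs 65; the known cells sum to 44, so (2,5) = 21.
Row 3: 1 + 12 + 23 + 9 + ? = 65, so (3,1) = 20.
Column 1 needs 65; the known cells sum to 62, so (4,1) = 3.
Column 5 must total 65; the given cells sum to 48, so (4,5) = 17.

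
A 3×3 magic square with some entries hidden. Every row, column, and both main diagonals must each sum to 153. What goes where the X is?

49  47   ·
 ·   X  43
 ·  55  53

Row 1: 49 + 47 + ? = 153, so (1,3) = 57.
Row 3: 55 + 53 + ? = 153, so (3,1) = 45.
The remaining cell in column 1 is (2,1) = 153 − 94 = 59.
Column 2 needs 153; the known cells sum to 102, so (2,2) = 51.

51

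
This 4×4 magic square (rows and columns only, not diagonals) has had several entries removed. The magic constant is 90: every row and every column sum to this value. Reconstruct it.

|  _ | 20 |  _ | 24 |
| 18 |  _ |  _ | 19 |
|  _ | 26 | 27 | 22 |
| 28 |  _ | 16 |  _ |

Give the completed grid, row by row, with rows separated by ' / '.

The remaining cell in row 3 is (3,1) = 90 − 75 = 15.
The remaining cell in column 1 is (1,1) = 90 − 61 = 29.
Column 4 must total 90; the given cells sum to 65, so (4,4) = 25.
From row 1, 90 − (29 + 20 + 24) gives (1,3) = 17.
Using row 4: 28 + 16 + 25 + ? → (4,2) = 90 − 69 = 21.
Column 2 needs 90; the known cells sum to 67, so (2,2) = 23.
Column 3 must total 90; the given cells sum to 60, so (2,3) = 30.

29 20 17 24 / 18 23 30 19 / 15 26 27 22 / 28 21 16 25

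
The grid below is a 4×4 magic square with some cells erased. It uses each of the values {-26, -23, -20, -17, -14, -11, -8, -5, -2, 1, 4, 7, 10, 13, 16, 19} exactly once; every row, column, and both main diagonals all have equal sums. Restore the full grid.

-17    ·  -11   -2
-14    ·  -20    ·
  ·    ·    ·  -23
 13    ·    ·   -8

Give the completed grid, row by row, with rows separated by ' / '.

The 16 entries sum to -56, so each line sums to -56/4 = -14.
From row 1, -14 − (-17 + (-11) + (-2)) gives (1,2) = 16.
Column 1 needs -14; the known cells sum to -18, so (3,1) = 4.
Column 4 must total -14; the given cells sum to -33, so (2,4) = 19.
From anti-diagonal, -14 − (-2 + (-20) + 13) gives (3,2) = -5.
Row 2 needs -14; the known cells sum to -15, so (2,2) = 1.
The remaining cell in row 3 is (3,3) = -14 − (-24) = 10.
Column 2 must total -14; the given cells sum to 12, so (4,2) = -26.
Column 3: -11 + (-20) + 10 + ? = -14, so (4,3) = 7.

-17 16 -11 -2 / -14 1 -20 19 / 4 -5 10 -23 / 13 -26 7 -8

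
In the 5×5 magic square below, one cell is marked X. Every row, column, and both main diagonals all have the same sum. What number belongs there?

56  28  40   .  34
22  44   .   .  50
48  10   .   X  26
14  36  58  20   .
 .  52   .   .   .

Column 2 is complete and sums to 170; that is the magic constant.
The remaining cell in row 1 is (1,4) = 170 − 158 = 12.
From row 4, 170 − (14 + 36 + 58 + 20) gives (4,5) = 42.
Using column 1: 56 + 22 + 48 + 14 + ? → (5,1) = 170 − 140 = 30.
From column 5, 170 − (34 + 50 + 26 + 42) gives (5,5) = 18.
The remaining cell in main diagonal is (3,3) = 170 − 138 = 32.
Anti-diagonal needs 170; the known cells sum to 132, so (2,4) = 38.
Row 2 must total 170; the given cells sum to 154, so (2,3) = 16.
Row 3 needs 170; the known cells sum to 116, so (3,4) = 54.

54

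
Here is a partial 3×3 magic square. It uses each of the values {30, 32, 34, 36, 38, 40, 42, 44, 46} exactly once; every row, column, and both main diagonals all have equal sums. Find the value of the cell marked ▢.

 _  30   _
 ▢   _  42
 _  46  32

The 9 entries sum to 342, so each line sums to 342/3 = 114.
Row 3 needs 114; the known cells sum to 78, so (3,1) = 36.
Using column 2: 30 + 46 + ? → (2,2) = 114 − 76 = 38.
Column 3: 42 + 32 + ? = 114, so (1,3) = 40.
Main diagonal: 38 + 32 + ? = 114, so (1,1) = 44.
Row 2 must total 114; the given cells sum to 80, so (2,1) = 34.

34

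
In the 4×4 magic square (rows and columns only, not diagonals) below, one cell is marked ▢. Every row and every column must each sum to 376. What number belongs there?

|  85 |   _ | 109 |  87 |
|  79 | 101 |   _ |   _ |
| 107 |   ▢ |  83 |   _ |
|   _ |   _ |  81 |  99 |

89

Row 1 must total 376; the given cells sum to 281, so (1,2) = 95.
Column 1 must total 376; the given cells sum to 271, so (4,1) = 105.
Column 3 must total 376; the given cells sum to 273, so (2,3) = 103.
Using row 2: 79 + 101 + 103 + ? → (2,4) = 376 − 283 = 93.
Row 4: 105 + 81 + 99 + ? = 376, so (4,2) = 91.
Column 2 must total 376; the given cells sum to 287, so (3,2) = 89.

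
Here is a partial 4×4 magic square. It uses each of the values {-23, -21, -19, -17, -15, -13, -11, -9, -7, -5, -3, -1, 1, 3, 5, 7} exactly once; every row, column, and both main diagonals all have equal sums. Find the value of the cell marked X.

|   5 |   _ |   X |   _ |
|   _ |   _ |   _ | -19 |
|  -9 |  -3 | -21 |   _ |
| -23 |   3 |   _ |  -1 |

The 16 entries sum to -128, so each line sums to -128/4 = -32.
From row 3, -32 − (-9 + (-3) + (-21)) gives (3,4) = 1.
Row 4 needs -32; the known cells sum to -21, so (4,3) = -11.
Column 1 must total -32; the given cells sum to -27, so (2,1) = -5.
Using column 4: -19 + 1 + (-1) + ? → (1,4) = -32 − (-19) = -13.
Main diagonal: 5 + (-21) + (-1) + ? = -32, so (2,2) = -15.
Anti-diagonal must total -32; the given cells sum to -39, so (2,3) = 7.
Column 2 needs -32; the known cells sum to -15, so (1,2) = -17.
Column 3 needs -32; the known cells sum to -25, so (1,3) = -7.

-7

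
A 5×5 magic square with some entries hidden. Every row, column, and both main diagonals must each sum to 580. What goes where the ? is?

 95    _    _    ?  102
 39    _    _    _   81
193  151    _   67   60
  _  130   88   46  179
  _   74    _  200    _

Row 3: 193 + 151 + 67 + 60 + ? = 580, so (3,3) = 109.
Using row 4: 130 + 88 + 46 + 179 + ? → (4,1) = 580 − 443 = 137.
From column 1, 580 − (95 + 39 + 193 + 137) gives (5,1) = 116.
Column 5 needs 580; the known cells sum to 422, so (5,5) = 158.
Main diagonal: 95 + 109 + 46 + 158 + ? = 580, so (2,2) = 172.
Anti-diagonal needs 580; the known cells sum to 457, so (2,4) = 123.
Row 2 needs 580; the known cells sum to 415, so (2,3) = 165.
Row 5 needs 580; the known cells sum to 548, so (5,3) = 32.
The remaining cell in column 2 is (1,2) = 580 − 527 = 53.
Column 3 needs 580; the known cells sum to 394, so (1,3) = 186.
From column 4, 580 − (123 + 67 + 46 + 200) gives (1,4) = 144.

144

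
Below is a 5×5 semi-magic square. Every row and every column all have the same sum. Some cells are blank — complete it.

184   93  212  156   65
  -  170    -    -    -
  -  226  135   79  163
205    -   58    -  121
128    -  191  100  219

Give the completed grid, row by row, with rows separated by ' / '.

184 93 212 156 65 / 86 170 114 198 142 / 107 226 135 79 163 / 205 149 58 177 121 / 128 72 191 100 219

Row 1 is already complete: 184 + 93 + 212 + 156 + 65 = 710, so that is the magic constant.
Using row 3: 226 + 135 + 79 + 163 + ? → (3,1) = 710 − 603 = 107.
Row 5 needs 710; the known cells sum to 638, so (5,2) = 72.
Using column 1: 184 + 107 + 205 + 128 + ? → (2,1) = 710 − 624 = 86.
Column 2 needs 710; the known cells sum to 561, so (4,2) = 149.
The remaining cell in column 3 is (2,3) = 710 − 596 = 114.
Column 5 needs 710; the known cells sum to 568, so (2,5) = 142.
Using row 2: 86 + 170 + 114 + 142 + ? → (2,4) = 710 − 512 = 198.
Row 4: 205 + 149 + 58 + 121 + ? = 710, so (4,4) = 177.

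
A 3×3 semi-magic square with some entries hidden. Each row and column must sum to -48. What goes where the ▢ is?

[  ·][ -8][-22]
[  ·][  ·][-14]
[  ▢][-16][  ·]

From row 1, -48 − (-8 + (-22)) gives (1,1) = -18.
Column 2 needs -48; the known cells sum to -24, so (2,2) = -24.
Column 3 must total -48; the given cells sum to -36, so (3,3) = -12.
The remaining cell in row 2 is (2,1) = -48 − (-38) = -10.
Row 3: -16 + (-12) + ? = -48, so (3,1) = -20.

-20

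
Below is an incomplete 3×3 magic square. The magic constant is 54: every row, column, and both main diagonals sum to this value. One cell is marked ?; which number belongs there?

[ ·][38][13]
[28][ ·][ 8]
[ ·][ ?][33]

Row 1 needs 54; the known cells sum to 51, so (1,1) = 3.
The remaining cell in row 2 is (2,2) = 54 − 36 = 18.
Column 1 must total 54; the given cells sum to 31, so (3,1) = 23.
From column 2, 54 − (38 + 18) gives (3,2) = -2.

-2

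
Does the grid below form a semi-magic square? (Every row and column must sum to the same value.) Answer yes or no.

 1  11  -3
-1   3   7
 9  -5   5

Yes

Row 1: 1 + 11 + (-3) = 9.
Row 2: -1 + 3 + 7 = 9.
Row 3: 9 + (-5) + 5 = 9.
Column 1: 1 + (-1) + 9 = 9.
Column 2: 11 + 3 + (-5) = 9.
Column 3: -3 + 7 + 5 = 9.
All lines sum to 9.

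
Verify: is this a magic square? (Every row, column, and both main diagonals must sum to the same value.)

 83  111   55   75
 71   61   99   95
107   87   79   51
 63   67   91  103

Row 1: 83 + 111 + 55 + 75 = 324.
Row 2: 71 + 61 + 99 + 95 = 326.
Row 3: 107 + 87 + 79 + 51 = 324.
Row 4: 63 + 67 + 91 + 103 = 324.
Column 1: 83 + 71 + 107 + 63 = 324.
Column 2: 111 + 61 + 87 + 67 = 326.
Column 3: 55 + 99 + 79 + 91 = 324.
Column 4: 75 + 95 + 51 + 103 = 324.
Main diagonal: 83 + 61 + 79 + 103 = 326.
Anti-diagonal: 75 + 99 + 87 + 63 = 324.

No — row 2 sums to 326 but row 3 sums to 324.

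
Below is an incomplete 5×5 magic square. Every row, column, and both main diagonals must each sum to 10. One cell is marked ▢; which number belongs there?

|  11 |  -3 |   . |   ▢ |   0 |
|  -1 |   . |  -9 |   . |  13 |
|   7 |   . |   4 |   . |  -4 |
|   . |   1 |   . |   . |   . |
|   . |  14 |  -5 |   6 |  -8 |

-6

Row 5 must total 10; the given cells sum to 7, so (5,1) = 3.
The remaining cell in column 1 is (4,1) = 10 − 20 = -10.
From column 5, 10 − (0 + 13 + (-4) + (-8)) gives (4,5) = 9.
Anti-diagonal: 0 + 4 + 1 + 3 + ? = 10, so (2,4) = 2.
Using row 2: -1 + (-9) + 2 + 13 + ? → (2,2) = 10 − 5 = 5.
The remaining cell in column 2 is (3,2) = 10 − 17 = -7.
Main diagonal needs 10; the known cells sum to 12, so (4,4) = -2.
From row 3, 10 − (7 + (-7) + 4 + (-4)) gives (3,4) = 10.
Row 4 needs 10; the known cells sum to -2, so (4,3) = 12.
Column 3: -9 + 4 + 12 + (-5) + ? = 10, so (1,3) = 8.
Column 4 must total 10; the given cells sum to 16, so (1,4) = -6.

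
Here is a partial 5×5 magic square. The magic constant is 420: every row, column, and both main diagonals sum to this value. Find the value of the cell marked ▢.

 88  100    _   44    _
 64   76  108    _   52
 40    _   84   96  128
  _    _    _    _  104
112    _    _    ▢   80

68

Row 2 needs 420; the known cells sum to 300, so (2,4) = 120.
From row 3, 420 − (40 + 84 + 96 + 128) gives (3,2) = 72.
Using column 1: 88 + 64 + 40 + 112 + ? → (4,1) = 420 − 304 = 116.
Column 5 must total 420; the given cells sum to 364, so (1,5) = 56.
The remaining cell in main diagonal is (4,4) = 420 − 328 = 92.
Anti-diagonal: 56 + 120 + 84 + 112 + ? = 420, so (4,2) = 48.
Row 1 needs 420; the known cells sum to 288, so (1,3) = 132.
The remaining cell in row 4 is (4,3) = 420 − 360 = 60.
Using column 2: 100 + 76 + 72 + 48 + ? → (5,2) = 420 − 296 = 124.
Column 3 must total 420; the given cells sum to 384, so (5,3) = 36.
From column 4, 420 − (44 + 120 + 96 + 92) gives (5,4) = 68.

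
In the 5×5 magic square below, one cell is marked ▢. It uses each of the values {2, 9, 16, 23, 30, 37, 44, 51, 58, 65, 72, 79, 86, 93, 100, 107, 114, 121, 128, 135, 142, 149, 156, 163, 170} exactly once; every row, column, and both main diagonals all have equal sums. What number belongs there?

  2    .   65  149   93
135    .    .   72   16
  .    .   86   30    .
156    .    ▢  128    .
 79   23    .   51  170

9

The 25 entries sum to 2150, so each line sums to 2150/5 = 430.
From row 1, 430 − (2 + 65 + 149 + 93) gives (1,2) = 121.
The remaining cell in row 5 is (5,3) = 430 − 323 = 107.
Column 1 needs 430; the known cells sum to 372, so (3,1) = 58.
Main diagonal needs 430; the known cells sum to 386, so (2,2) = 44.
The remaining cell in anti-diagonal is (4,2) = 430 − 330 = 100.
Row 2 must total 430; the given cells sum to 267, so (2,3) = 163.
Column 2 must total 430; the given cells sum to 288, so (3,2) = 142.
Using column 3: 65 + 163 + 86 + 107 + ? → (4,3) = 430 − 421 = 9.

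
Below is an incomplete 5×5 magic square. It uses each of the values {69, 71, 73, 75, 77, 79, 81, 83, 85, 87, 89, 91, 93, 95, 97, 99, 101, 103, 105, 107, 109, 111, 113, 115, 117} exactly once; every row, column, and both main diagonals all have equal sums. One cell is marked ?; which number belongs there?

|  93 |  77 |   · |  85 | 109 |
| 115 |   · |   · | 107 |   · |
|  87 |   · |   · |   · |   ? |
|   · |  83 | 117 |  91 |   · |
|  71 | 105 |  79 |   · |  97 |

103

The 25 entries sum to 2325, so each line sums to 2325/5 = 465.
Row 1 must total 465; the given cells sum to 364, so (1,3) = 101.
Row 5: 71 + 105 + 79 + 97 + ? = 465, so (5,4) = 113.
Column 1 must total 465; the given cells sum to 366, so (4,1) = 99.
From column 4, 465 − (85 + 107 + 91 + 113) gives (3,4) = 69.
Using anti-diagonal: 109 + 107 + 83 + 71 + ? → (3,3) = 465 − 370 = 95.
From row 4, 465 − (99 + 83 + 117 + 91) gives (4,5) = 75.
The remaining cell in column 3 is (2,3) = 465 − 392 = 73.
Using main diagonal: 93 + 95 + 91 + 97 + ? → (2,2) = 465 − 376 = 89.
From row 2, 465 − (115 + 89 + 73 + 107) gives (2,5) = 81.
Using column 2: 77 + 89 + 83 + 105 + ? → (3,2) = 465 − 354 = 111.
From column 5, 465 − (109 + 81 + 75 + 97) gives (3,5) = 103.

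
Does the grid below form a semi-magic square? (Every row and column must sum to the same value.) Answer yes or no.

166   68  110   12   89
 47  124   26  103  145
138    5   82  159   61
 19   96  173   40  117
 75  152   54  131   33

Row 1: 166 + 68 + 110 + 12 + 89 = 445.
Row 2: 47 + 124 + 26 + 103 + 145 = 445.
Row 3: 138 + 5 + 82 + 159 + 61 = 445.
Row 4: 19 + 96 + 173 + 40 + 117 = 445.
Row 5: 75 + 152 + 54 + 131 + 33 = 445.
Column 1: 166 + 47 + 138 + 19 + 75 = 445.
Column 2: 68 + 124 + 5 + 96 + 152 = 445.
Column 3: 110 + 26 + 82 + 173 + 54 = 445.
Column 4: 12 + 103 + 159 + 40 + 131 = 445.
Column 5: 89 + 145 + 61 + 117 + 33 = 445.
All lines sum to 445.

Yes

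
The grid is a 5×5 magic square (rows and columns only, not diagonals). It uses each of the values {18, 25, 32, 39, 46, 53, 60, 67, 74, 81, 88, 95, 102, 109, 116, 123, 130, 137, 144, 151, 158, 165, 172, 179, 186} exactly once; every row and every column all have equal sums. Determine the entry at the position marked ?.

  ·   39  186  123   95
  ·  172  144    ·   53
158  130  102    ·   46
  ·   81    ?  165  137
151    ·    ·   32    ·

18

The 25 entries sum to 2550, so each line sums to 2550/5 = 510.
Row 1 needs 510; the known cells sum to 443, so (1,1) = 67.
Row 3 needs 510; the known cells sum to 436, so (3,4) = 74.
Column 2 needs 510; the known cells sum to 422, so (5,2) = 88.
The remaining cell in column 4 is (2,4) = 510 − 394 = 116.
Column 5 must total 510; the given cells sum to 331, so (5,5) = 179.
Row 2 needs 510; the known cells sum to 485, so (2,1) = 25.
Row 5 must total 510; the given cells sum to 450, so (5,3) = 60.
Column 1 must total 510; the given cells sum to 401, so (4,1) = 109.
From column 3, 510 − (186 + 144 + 102 + 60) gives (4,3) = 18.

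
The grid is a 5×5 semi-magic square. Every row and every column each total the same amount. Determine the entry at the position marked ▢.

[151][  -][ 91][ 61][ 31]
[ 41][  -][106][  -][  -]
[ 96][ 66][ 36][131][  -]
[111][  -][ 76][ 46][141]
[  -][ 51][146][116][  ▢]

Column 3 is complete and sums to 455; that is the magic constant.
Using row 1: 151 + 91 + 61 + 31 + ? → (1,2) = 455 − 334 = 121.
The remaining cell in row 3 is (3,5) = 455 − 329 = 126.
From row 4, 455 − (111 + 76 + 46 + 141) gives (4,2) = 81.
The remaining cell in column 1 is (5,1) = 455 − 399 = 56.
Column 2 needs 455; the known cells sum to 319, so (2,2) = 136.
Using column 4: 61 + 131 + 46 + 116 + ? → (2,4) = 455 − 354 = 101.
Row 2 must total 455; the given cells sum to 384, so (2,5) = 71.
Row 5 needs 455; the known cells sum to 369, so (5,5) = 86.

86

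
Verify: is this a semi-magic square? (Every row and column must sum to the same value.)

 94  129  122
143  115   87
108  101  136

Row 1: 94 + 129 + 122 = 345.
Row 2: 143 + 115 + 87 = 345.
Row 3: 108 + 101 + 136 = 345.
Column 1: 94 + 143 + 108 = 345.
Column 2: 129 + 115 + 101 = 345.
Column 3: 122 + 87 + 136 = 345.
All lines sum to 345.

Yes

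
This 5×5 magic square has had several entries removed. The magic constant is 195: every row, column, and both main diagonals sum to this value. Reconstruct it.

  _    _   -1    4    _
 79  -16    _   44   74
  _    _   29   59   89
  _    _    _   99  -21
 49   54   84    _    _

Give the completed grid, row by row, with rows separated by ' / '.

64 94 -1 4 34 / 79 -16 14 44 74 / -6 24 29 59 89 / 9 39 69 99 -21 / 49 54 84 -11 19

Using row 2: 79 + (-16) + 44 + 74 + ? → (2,3) = 195 − 181 = 14.
Column 3: -1 + 14 + 29 + 84 + ? = 195, so (4,3) = 69.
Column 4: 4 + 44 + 59 + 99 + ? = 195, so (5,4) = -11.
Row 5 must total 195; the given cells sum to 176, so (5,5) = 19.
Column 5 needs 195; the known cells sum to 161, so (1,5) = 34.
The remaining cell in main diagonal is (1,1) = 195 − 131 = 64.
Using anti-diagonal: 34 + 44 + 29 + 49 + ? → (4,2) = 195 − 156 = 39.
From row 1, 195 − (64 + (-1) + 4 + 34) gives (1,2) = 94.
The remaining cell in row 4 is (4,1) = 195 − 186 = 9.
Column 1: 64 + 79 + 9 + 49 + ? = 195, so (3,1) = -6.
The remaining cell in column 2 is (3,2) = 195 − 171 = 24.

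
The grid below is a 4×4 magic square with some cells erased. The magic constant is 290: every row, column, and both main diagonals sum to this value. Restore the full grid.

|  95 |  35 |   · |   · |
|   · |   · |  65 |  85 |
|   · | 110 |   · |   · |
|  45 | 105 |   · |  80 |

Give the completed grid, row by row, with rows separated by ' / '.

Row 4 needs 290; the known cells sum to 230, so (4,3) = 60.
The remaining cell in column 2 is (2,2) = 290 − 250 = 40.
Main diagonal needs 290; the known cells sum to 215, so (3,3) = 75.
Anti-diagonal: 65 + 110 + 45 + ? = 290, so (1,4) = 70.
Row 1 needs 290; the known cells sum to 200, so (1,3) = 90.
From row 2, 290 − (40 + 65 + 85) gives (2,1) = 100.
From column 1, 290 − (95 + 100 + 45) gives (3,1) = 50.
From column 4, 290 − (70 + 85 + 80) gives (3,4) = 55.

95 35 90 70 / 100 40 65 85 / 50 110 75 55 / 45 105 60 80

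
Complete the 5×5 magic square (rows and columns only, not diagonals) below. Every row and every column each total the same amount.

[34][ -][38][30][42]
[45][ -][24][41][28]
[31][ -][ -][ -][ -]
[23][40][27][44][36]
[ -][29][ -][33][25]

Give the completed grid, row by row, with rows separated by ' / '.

34 26 38 30 42 / 45 32 24 41 28 / 31 43 35 22 39 / 23 40 27 44 36 / 37 29 46 33 25

Row 4 is already complete: 23 + 40 + 27 + 44 + 36 = 170, so that is the magic constant.
Row 1 must total 170; the given cells sum to 144, so (1,2) = 26.
Row 2: 45 + 24 + 41 + 28 + ? = 170, so (2,2) = 32.
The remaining cell in column 1 is (5,1) = 170 − 133 = 37.
Column 2 needs 170; the known cells sum to 127, so (3,2) = 43.
Column 4 must total 170; the given cells sum to 148, so (3,4) = 22.
The remaining cell in column 5 is (3,5) = 170 − 131 = 39.
Row 3: 31 + 43 + 22 + 39 + ? = 170, so (3,3) = 35.
Row 5: 37 + 29 + 33 + 25 + ? = 170, so (5,3) = 46.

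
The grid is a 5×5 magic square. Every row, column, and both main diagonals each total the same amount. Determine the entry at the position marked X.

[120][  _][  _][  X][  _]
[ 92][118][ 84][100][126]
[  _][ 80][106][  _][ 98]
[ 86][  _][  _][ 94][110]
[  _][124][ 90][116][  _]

Row 2 is complete and sums to 520; that is the magic constant.
Using main diagonal: 120 + 118 + 106 + 94 + ? → (5,5) = 520 − 438 = 82.
Using row 5: 124 + 90 + 116 + 82 + ? → (5,1) = 520 − 412 = 108.
Column 1: 120 + 92 + 86 + 108 + ? = 520, so (3,1) = 114.
Column 5 needs 520; the known cells sum to 416, so (1,5) = 104.
Anti-diagonal must total 520; the given cells sum to 418, so (4,2) = 102.
Using row 3: 114 + 80 + 106 + 98 + ? → (3,4) = 520 − 398 = 122.
Row 4: 86 + 102 + 94 + 110 + ? = 520, so (4,3) = 128.
Using column 2: 118 + 80 + 102 + 124 + ? → (1,2) = 520 − 424 = 96.
Column 3: 84 + 106 + 128 + 90 + ? = 520, so (1,3) = 112.
From column 4, 520 − (100 + 122 + 94 + 116) gives (1,4) = 88.

88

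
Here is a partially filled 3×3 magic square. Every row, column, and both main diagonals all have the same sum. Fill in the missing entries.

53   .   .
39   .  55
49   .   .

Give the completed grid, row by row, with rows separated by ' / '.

Column 1 is already complete: 53 + 39 + 49 = 141, so that is the magic constant.
Row 2 needs 141; the known cells sum to 94, so (2,2) = 47.
The remaining cell in main diagonal is (3,3) = 141 − 100 = 41.
Anti-diagonal must total 141; the given cells sum to 96, so (1,3) = 45.
Row 1 needs 141; the known cells sum to 98, so (1,2) = 43.
Using row 3: 49 + 41 + ? → (3,2) = 141 − 90 = 51.

53 43 45 / 39 47 55 / 49 51 41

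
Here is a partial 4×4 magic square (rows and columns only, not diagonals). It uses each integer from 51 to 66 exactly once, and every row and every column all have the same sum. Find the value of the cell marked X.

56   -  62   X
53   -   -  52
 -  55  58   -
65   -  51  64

The entries are 51 through 66, which sum to 936, so each line sums to 936/4 = 234.
Row 4 needs 234; the known cells sum to 180, so (4,2) = 54.
Using column 1: 56 + 53 + 65 + ? → (3,1) = 234 − 174 = 60.
Column 3 needs 234; the known cells sum to 171, so (2,3) = 63.
The remaining cell in row 2 is (2,2) = 234 − 168 = 66.
Row 3 needs 234; the known cells sum to 173, so (3,4) = 61.
Column 2: 66 + 55 + 54 + ? = 234, so (1,2) = 59.
Column 4: 52 + 61 + 64 + ? = 234, so (1,4) = 57.

57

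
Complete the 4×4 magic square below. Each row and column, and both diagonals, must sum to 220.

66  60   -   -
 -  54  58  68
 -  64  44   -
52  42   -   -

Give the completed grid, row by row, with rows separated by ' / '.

The remaining cell in row 2 is (2,1) = 220 − 180 = 40.
Using column 1: 66 + 40 + 52 + ? → (3,1) = 220 − 158 = 62.
Main diagonal needs 220; the known cells sum to 164, so (4,4) = 56.
Using anti-diagonal: 58 + 64 + 52 + ? → (1,4) = 220 − 174 = 46.
Row 1: 66 + 60 + 46 + ? = 220, so (1,3) = 48.
Row 3: 62 + 64 + 44 + ? = 220, so (3,4) = 50.
From row 4, 220 − (52 + 42 + 56) gives (4,3) = 70.

66 60 48 46 / 40 54 58 68 / 62 64 44 50 / 52 42 70 56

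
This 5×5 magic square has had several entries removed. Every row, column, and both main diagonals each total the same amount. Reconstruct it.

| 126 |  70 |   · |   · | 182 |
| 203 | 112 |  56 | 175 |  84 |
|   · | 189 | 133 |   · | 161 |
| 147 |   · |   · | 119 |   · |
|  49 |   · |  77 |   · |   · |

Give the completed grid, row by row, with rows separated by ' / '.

126 70 154 98 182 / 203 112 56 175 84 / 105 189 133 42 161 / 147 91 210 119 63 / 49 168 77 196 140

Row 2 is already complete: 203 + 112 + 56 + 175 + 84 = 630, so that is the magic constant.
Column 1 must total 630; the given cells sum to 525, so (3,1) = 105.
Main diagonal must total 630; the given cells sum to 490, so (5,5) = 140.
From anti-diagonal, 630 − (182 + 175 + 133 + 49) gives (4,2) = 91.
From row 3, 630 − (105 + 189 + 133 + 161) gives (3,4) = 42.
Column 2 must total 630; the given cells sum to 462, so (5,2) = 168.
Using column 5: 182 + 84 + 161 + 140 + ? → (4,5) = 630 − 567 = 63.
Row 4 needs 630; the known cells sum to 420, so (4,3) = 210.
Using row 5: 49 + 168 + 77 + 140 + ? → (5,4) = 630 − 434 = 196.
Column 3: 56 + 133 + 210 + 77 + ? = 630, so (1,3) = 154.
The remaining cell in column 4 is (1,4) = 630 − 532 = 98.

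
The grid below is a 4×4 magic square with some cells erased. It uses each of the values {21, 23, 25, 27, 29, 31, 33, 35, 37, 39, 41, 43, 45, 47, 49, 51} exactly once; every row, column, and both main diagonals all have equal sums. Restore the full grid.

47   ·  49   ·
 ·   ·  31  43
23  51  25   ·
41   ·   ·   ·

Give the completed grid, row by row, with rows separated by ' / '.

47 27 49 21 / 33 37 31 43 / 23 51 25 45 / 41 29 39 35

The 16 entries sum to 576, so each line sums to 576/4 = 144.
Row 3: 23 + 51 + 25 + ? = 144, so (3,4) = 45.
Column 1: 47 + 23 + 41 + ? = 144, so (2,1) = 33.
The remaining cell in column 3 is (4,3) = 144 − 105 = 39.
Using anti-diagonal: 31 + 51 + 41 + ? → (1,4) = 144 − 123 = 21.
Row 1 needs 144; the known cells sum to 117, so (1,2) = 27.
Row 2 needs 144; the known cells sum to 107, so (2,2) = 37.
Column 2: 27 + 37 + 51 + ? = 144, so (4,2) = 29.
The remaining cell in column 4 is (4,4) = 144 − 109 = 35.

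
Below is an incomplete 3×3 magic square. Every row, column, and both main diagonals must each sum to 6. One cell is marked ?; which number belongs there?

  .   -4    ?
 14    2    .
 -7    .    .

11

From row 2, 6 − (14 + 2) gives (2,3) = -10.
From column 1, 6 − (14 + (-7)) gives (1,1) = -1.
From column 2, 6 − (-4 + 2) gives (3,2) = 8.
From main diagonal, 6 − (-1 + 2) gives (3,3) = 5.
Anti-diagonal must total 6; the given cells sum to -5, so (1,3) = 11.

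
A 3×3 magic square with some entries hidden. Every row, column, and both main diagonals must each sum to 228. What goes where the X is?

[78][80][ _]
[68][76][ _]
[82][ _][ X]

Row 1: 78 + 80 + ? = 228, so (1,3) = 70.
The remaining cell in row 2 is (2,3) = 228 − 144 = 84.
Column 2 needs 228; the known cells sum to 156, so (3,2) = 72.
Using column 3: 70 + 84 + ? → (3,3) = 228 − 154 = 74.

74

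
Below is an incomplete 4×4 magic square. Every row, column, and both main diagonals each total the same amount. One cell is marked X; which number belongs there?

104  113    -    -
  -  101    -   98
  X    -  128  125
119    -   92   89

83

Main diagonal is complete and sums to 422; that is the magic constant.
From row 4, 422 − (119 + 92 + 89) gives (4,2) = 122.
Column 2 must total 422; the given cells sum to 336, so (3,2) = 86.
The remaining cell in column 4 is (1,4) = 422 − 312 = 110.
Anti-diagonal: 110 + 86 + 119 + ? = 422, so (2,3) = 107.
Using row 1: 104 + 113 + 110 + ? → (1,3) = 422 − 327 = 95.
From row 2, 422 − (101 + 107 + 98) gives (2,1) = 116.
Row 3 must total 422; the given cells sum to 339, so (3,1) = 83.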